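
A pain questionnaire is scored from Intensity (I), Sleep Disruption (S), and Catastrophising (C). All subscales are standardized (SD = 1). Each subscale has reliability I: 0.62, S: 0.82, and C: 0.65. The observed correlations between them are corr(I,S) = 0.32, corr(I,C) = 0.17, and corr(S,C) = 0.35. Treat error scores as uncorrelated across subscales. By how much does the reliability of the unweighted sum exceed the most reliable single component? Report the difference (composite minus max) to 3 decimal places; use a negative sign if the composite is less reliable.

Var(sum) = 3 + 1.68 = 4.68; true-score variance = 2.09 + 1.68 = 3.77; composite reliability = 0.8056.
Max component reliability = 0.8200.
Difference = 0.8056 − 0.8200 = -0.014.

-0.014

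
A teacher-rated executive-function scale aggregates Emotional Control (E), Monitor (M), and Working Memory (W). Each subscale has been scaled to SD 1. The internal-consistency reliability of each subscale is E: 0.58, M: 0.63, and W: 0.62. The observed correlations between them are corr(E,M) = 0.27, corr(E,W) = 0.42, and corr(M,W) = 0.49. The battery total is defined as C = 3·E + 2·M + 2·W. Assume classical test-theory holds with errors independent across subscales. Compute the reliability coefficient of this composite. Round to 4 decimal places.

0.7678

Var(C) = 3² + 2² + 2² + 2·[6·0.27 + 6·0.42 + 4·0.49] = 17 + 12.2 = 29.2.
Because errors are independent across components, Cov(Tᵢ,Tⱼ) = Cov(Xᵢ,Xⱼ); the off-diagonal part of the true-score variance is the same as above.
True-score variance = [3²·0.58 + 2²·0.63 + 2²·0.62] + 12.2 = 10.22 + 12.2 = 22.42.
Reliability = 22.42 / 29.2 = 0.7678.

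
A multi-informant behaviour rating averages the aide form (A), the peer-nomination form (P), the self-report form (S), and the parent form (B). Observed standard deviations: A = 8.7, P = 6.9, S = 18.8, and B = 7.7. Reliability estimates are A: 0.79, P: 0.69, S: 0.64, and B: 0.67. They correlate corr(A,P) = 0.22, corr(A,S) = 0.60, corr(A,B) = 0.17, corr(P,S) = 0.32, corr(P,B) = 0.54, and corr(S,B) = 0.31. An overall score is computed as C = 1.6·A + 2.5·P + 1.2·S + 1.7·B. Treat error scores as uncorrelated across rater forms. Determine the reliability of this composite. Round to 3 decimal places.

Var(C) = 1.6²·8.7² + 2.5²·6.9² + 1.2²·18.8² + 1.7²·7.7² + 2·[4·8.7·6.9·0.22 + 1.92·8.7·18.8·0.60 + 2.72·8.7·7.7·0.17 + 3·6.9·18.8·0.32 + 4.25·6.9·7.7·0.54 + 2.04·18.8·7.7·0.31] = 1171.63 + 1220.47 = 2392.1.
Under uncorrelated errors the observed covariances equal the true-score covariances, so only the own-variance terms attenuate.
True-score variance = [1.6²·8.7²·0.79 + 2.5²·6.9²·0.69 + 1.2²·18.8²·0.64 + 1.7²·7.7²·0.67] + 1220.47 = 798.927 + 1220.47 = 2019.4.
Reliability = 2019.4 / 2392.1 = 0.844.

0.844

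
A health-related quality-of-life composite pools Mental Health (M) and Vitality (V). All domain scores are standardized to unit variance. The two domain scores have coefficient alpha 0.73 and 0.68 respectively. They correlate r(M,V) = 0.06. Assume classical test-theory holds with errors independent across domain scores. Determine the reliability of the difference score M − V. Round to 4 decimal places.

0.6862

Var(M−V) = 1 + 1 − 2·0.06 = 2 − 0.12 = 1.88.
Because errors are independent across components, Cov(Tᵢ,Tⱼ) = Cov(Xᵢ,Xⱼ); the off-diagonal part of the true-score variance is the same as above.
True-score variance = [0.73 + 0.68] − 0.12 = 1.41 − 0.12 = 1.29.
Reliability = 1.29 / 1.88 = 0.6862.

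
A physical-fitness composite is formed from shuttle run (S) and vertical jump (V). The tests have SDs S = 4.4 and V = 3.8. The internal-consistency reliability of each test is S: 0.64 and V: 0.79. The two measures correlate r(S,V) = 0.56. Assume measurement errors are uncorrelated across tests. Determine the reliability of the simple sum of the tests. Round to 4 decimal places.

0.8096

Var(S+V) = 4.4² + 3.8² + 2·[4.4·3.8·0.56] = 33.8 + 18.7264 = 52.5264.
Because errors are independent across components, Cov(Tᵢ,Tⱼ) = Cov(Xᵢ,Xⱼ); the off-diagonal part of the true-score variance is the same as above.
True-score variance = [4.4²·0.64 + 3.8²·0.79] + 18.7264 = 23.798 + 18.7264 = 42.5244.
Reliability = 42.5244 / 52.5264 = 0.8096.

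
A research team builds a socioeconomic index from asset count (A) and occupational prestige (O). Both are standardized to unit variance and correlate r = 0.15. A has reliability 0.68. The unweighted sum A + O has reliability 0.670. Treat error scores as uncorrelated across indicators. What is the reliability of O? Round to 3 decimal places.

Var(A+O) = 2 + 2·0.15 = 2.300.
True-score variance = ρ_A + ρ_O + 2·0.15, so 0.670 = (0.68 + ρ_O + 0.30) / 2.300.
ρ_O = 0.670·2.300 − 0.68 − 0.30 = 0.561.

0.561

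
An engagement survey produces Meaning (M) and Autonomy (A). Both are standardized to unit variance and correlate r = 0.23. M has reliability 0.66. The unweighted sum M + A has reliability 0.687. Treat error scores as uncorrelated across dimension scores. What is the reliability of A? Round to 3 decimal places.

0.570

Var(M+A) = 2 + 2·0.23 = 2.460.
True-score variance = ρ_M + ρ_A + 2·0.23, so 0.687 = (0.66 + ρ_A + 0.46) / 2.460.
ρ_A = 0.687·2.460 − 0.66 − 0.46 = 0.570.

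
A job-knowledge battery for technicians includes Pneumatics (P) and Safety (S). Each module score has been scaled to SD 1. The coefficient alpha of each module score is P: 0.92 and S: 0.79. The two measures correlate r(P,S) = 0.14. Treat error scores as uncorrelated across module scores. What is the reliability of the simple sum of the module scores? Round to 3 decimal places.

Var(P+S) = 2 + 2·[0.14] = 2 + 0.28 = 2.28.
With uncorrelated errors the cross-covariances are all true-score covariance, so they carry over unchanged; only the diagonal terms shrink to ρᵢσᵢ².
True-score variance = [0.92 + 0.79] + 0.28 = 1.71 + 0.28 = 1.99.
Reliability = 1.99 / 2.28 = 0.873.

0.873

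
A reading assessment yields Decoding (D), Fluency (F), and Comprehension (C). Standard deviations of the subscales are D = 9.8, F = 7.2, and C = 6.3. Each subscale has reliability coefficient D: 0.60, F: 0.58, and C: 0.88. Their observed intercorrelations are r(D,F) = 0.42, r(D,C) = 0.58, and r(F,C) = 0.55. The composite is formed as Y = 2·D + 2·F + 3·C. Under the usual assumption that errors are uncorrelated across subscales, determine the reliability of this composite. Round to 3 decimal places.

0.852

Var(Y) = 2²·9.8² + 2²·7.2² + 3²·6.3² + 2·[4·9.8·7.2·0.42 + 6·9.8·6.3·0.58 + 6·7.2·6.3·0.55] = 948.73 + 966.168 = 1914.9.
With uncorrelated errors the cross-covariances are all true-score covariance, so they carry over unchanged; only the diagonal terms shrink to ρᵢσᵢ².
True-score variance = [2²·9.8²·0.60 + 2²·7.2²·0.58 + 3²·6.3²·0.88] + 966.168 = 665.11 + 966.168 = 1631.28.
Reliability = 1631.28 / 1914.9 = 0.852.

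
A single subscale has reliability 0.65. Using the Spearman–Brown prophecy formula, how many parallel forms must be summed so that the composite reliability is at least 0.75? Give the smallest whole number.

2

k ≥ ρ*(1−ρ₁)/(ρ₁(1−ρ*)) = 0.75·0.35 / (0.65·0.25) = 1.615.
Smallest integer k = 2.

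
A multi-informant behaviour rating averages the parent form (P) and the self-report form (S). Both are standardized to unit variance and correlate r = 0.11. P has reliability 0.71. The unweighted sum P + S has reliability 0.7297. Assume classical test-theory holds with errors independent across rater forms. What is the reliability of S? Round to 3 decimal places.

Var(P+S) = 2 + 2·0.11 = 2.220.
True-score variance = ρ_P + ρ_S + 2·0.11, so 0.7297 = (0.71 + ρ_S + 0.22) / 2.220.
ρ_S = 0.7297·2.220 − 0.71 − 0.22 = 0.690.

0.690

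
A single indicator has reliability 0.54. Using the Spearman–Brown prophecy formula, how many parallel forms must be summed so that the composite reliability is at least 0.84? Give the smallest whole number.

k ≥ ρ*(1−ρ₁)/(ρ₁(1−ρ*)) = 0.84·0.46 / (0.54·0.16) = 4.472.
Smallest integer k = 5.

5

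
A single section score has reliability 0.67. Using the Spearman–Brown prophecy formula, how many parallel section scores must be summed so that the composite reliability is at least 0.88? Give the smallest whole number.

k ≥ ρ*(1−ρ₁)/(ρ₁(1−ρ*)) = 0.88·0.33 / (0.67·0.12) = 3.612.
Smallest integer k = 4.

4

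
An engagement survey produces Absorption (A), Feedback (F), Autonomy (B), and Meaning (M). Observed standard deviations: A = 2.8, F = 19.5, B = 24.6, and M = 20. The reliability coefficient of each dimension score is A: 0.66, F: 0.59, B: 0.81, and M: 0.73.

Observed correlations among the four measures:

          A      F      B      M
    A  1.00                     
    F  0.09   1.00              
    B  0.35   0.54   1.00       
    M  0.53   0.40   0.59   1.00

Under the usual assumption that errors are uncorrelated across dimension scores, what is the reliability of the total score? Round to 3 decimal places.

Var(A+F+B+M) = 2.8² + 19.5² + 24.6² + 20² + 2·[2.8·19.5·0.09 + 2.8·24.6·0.35 + 2.8·20·0.53 + 19.5·24.6·0.54 + 19.5·20·0.40 + 24.6·20·0.59] = 1393.25 + 1528.04 = 2921.29.
Under uncorrelated errors the observed covariances equal the true-score covariances, so only the own-variance terms attenuate.
True-score variance = [2.8²·0.66 + 19.5²·0.59 + 24.6²·0.81 + 20²·0.73] + 1528.04 = 1011.7 + 1528.04 = 2539.74.
Reliability = 2539.74 / 2921.29 = 0.869.

0.869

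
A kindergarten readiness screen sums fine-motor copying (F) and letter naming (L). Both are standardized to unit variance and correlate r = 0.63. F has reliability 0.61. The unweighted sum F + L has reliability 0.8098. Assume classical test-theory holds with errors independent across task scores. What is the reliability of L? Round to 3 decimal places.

Var(F+L) = 2 + 2·0.63 = 3.260.
True-score variance = ρ_F + ρ_L + 2·0.63, so 0.8098 = (0.61 + ρ_L + 1.26) / 3.260.
ρ_L = 0.8098·3.260 − 0.61 − 1.26 = 0.770.

0.770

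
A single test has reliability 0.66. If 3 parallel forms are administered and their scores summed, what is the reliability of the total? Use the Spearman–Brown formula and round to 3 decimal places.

0.853

ρ_k = kρ / (1 + (k−1)ρ) = 3·0.66 / (1 + 2·0.66) = 1.980 / 2.320 = 0.853.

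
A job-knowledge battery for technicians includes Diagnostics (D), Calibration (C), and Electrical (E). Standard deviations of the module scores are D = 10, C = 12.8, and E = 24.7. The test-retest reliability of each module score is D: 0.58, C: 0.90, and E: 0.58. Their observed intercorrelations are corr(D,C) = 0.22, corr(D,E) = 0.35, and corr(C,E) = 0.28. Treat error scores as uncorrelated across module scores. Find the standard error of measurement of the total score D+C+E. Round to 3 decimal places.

Var(total) = 873.93 + 406.27 = 1280.2.
True-score variance = 559.308 + 406.27 = 965.578, so reliability = 0.7542.
Error variance = 1280.2 − 965.578 = 314.622; SEM = √314.622 = 17.738.

17.738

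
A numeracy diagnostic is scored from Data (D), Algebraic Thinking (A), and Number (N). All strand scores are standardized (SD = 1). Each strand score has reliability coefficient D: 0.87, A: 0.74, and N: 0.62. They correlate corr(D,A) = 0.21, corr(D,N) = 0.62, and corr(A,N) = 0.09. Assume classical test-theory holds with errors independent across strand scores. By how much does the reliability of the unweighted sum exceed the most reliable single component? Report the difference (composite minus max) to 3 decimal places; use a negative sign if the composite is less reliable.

-0.029

Var(sum) = 3 + 1.84 = 4.84; true-score variance = 2.23 + 1.84 = 4.07; composite reliability = 0.8409.
Max component reliability = 0.8700.
Difference = 0.8409 − 0.8700 = -0.029.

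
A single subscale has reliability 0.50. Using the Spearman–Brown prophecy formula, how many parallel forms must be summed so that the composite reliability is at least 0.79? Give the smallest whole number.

k ≥ ρ*(1−ρ₁)/(ρ₁(1−ρ*)) = 0.79·0.50 / (0.50·0.21) = 3.762.
Smallest integer k = 4.

4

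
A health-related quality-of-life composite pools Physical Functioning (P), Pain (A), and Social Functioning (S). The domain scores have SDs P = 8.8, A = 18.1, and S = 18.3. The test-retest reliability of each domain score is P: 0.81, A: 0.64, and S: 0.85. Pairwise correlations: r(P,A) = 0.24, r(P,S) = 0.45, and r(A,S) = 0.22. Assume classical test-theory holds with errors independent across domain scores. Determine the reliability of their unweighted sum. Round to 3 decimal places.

0.835

Var(P+A+S) = 8.8² + 18.1² + 18.3² + 2·[8.8·18.1·0.24 + 8.8·18.3·0.45 + 18.1·18.3·0.22] = 739.94 + 367.132 = 1107.07.
With uncorrelated errors the cross-covariances are all true-score covariance, so they carry over unchanged; only the diagonal terms shrink to ρᵢσᵢ².
True-score variance = [8.8²·0.81 + 18.1²·0.64 + 18.3²·0.85] + 367.132 = 557.053 + 367.132 = 924.185.
Reliability = 924.185 / 1107.07 = 0.835.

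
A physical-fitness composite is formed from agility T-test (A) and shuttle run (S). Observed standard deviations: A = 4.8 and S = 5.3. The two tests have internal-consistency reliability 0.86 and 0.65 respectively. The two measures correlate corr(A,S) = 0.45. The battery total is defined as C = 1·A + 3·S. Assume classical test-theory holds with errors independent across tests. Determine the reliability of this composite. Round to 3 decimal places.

Var(C) = 4.8² + 3²·5.3² + 2·[3·4.8·5.3·0.45] = 275.85 + 68.688 = 344.538.
With uncorrelated errors the cross-covariances are all true-score covariance, so they carry over unchanged; only the diagonal terms shrink to ρᵢσᵢ².
True-score variance = [4.8²·0.86 + 3²·5.3²·0.65] + 68.688 = 184.141 + 68.688 = 252.829.
Reliability = 252.829 / 344.538 = 0.734.

0.734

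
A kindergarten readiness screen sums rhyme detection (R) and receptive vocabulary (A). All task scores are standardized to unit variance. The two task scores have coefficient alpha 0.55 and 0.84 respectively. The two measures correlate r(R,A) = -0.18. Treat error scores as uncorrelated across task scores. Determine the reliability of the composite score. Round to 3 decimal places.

0.628

Var(R+A) = 2 + 2·[(-0.18)] = 2 − 0.36 = 1.64.
Because errors are independent across components, Cov(Tᵢ,Tⱼ) = Cov(Xᵢ,Xⱼ); the off-diagonal part of the true-score variance is the same as above.
True-score variance = [0.55 + 0.84] − 0.36 = 1.39 − 0.36 = 1.03.
Reliability = 1.03 / 1.64 = 0.628.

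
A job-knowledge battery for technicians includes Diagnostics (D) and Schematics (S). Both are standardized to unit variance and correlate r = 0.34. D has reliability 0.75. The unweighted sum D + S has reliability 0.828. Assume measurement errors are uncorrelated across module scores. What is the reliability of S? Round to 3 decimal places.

Var(D+S) = 2 + 2·0.34 = 2.680.
True-score variance = ρ_D + ρ_S + 2·0.34, so 0.828 = (0.75 + ρ_S + 0.68) / 2.680.
ρ_S = 0.828·2.680 − 0.75 − 0.68 = 0.789.

0.789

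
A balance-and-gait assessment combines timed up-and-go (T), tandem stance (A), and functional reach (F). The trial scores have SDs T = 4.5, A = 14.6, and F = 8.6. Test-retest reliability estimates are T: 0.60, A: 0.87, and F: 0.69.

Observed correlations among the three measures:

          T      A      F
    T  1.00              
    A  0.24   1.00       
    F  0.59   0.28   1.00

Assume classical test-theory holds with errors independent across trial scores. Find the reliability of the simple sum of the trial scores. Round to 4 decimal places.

0.8709

Var(T+A+F) = 4.5² + 14.6² + 8.6² + 2·[4.5·14.6·0.24 + 4.5·8.6·0.59 + 14.6·8.6·0.28] = 307.37 + 147.516 = 454.886.
Because errors are independent across components, Cov(Tᵢ,Tⱼ) = Cov(Xᵢ,Xⱼ); the off-diagonal part of the true-score variance is the same as above.
True-score variance = [4.5²·0.60 + 14.6²·0.87 + 8.6²·0.69] + 147.516 = 248.632 + 147.516 = 396.147.
Reliability = 396.147 / 454.886 = 0.8709.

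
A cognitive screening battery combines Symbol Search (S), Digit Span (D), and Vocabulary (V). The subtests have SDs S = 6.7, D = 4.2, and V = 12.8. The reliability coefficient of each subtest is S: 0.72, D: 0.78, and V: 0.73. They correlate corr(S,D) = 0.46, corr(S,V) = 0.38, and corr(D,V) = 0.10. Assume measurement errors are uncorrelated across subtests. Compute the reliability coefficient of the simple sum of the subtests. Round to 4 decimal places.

0.8151

Var(S+D+V) = 6.7² + 4.2² + 12.8² + 2·[6.7·4.2·0.46 + 6.7·12.8·0.38 + 4.2·12.8·0.10] = 226.37 + 101.818 = 328.188.
Because errors are independent across components, Cov(Tᵢ,Tⱼ) = Cov(Xᵢ,Xⱼ); the off-diagonal part of the true-score variance is the same as above.
True-score variance = [6.7²·0.72 + 4.2²·0.78 + 12.8²·0.73] + 101.818 = 165.683 + 101.818 = 267.502.
Reliability = 267.502 / 328.188 = 0.8151.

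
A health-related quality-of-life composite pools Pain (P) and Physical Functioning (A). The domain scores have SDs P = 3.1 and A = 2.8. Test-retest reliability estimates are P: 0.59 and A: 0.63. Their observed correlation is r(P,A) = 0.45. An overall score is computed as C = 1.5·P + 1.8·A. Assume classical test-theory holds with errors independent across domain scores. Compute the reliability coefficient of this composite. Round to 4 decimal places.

0.7319

Var(C) = 1.5²·3.1² + 1.8²·2.8² + 2·[2.7·3.1·2.8·0.45] = 47.0241 + 21.0924 = 68.1165.
With uncorrelated errors the cross-covariances are all true-score covariance, so they carry over unchanged; only the diagonal terms shrink to ρᵢσᵢ².
True-score variance = [1.5²·3.1²·0.59 + 1.8²·2.8²·0.63] + 21.0924 = 28.7603 + 21.0924 = 49.8527.
Reliability = 49.8527 / 68.1165 = 0.7319.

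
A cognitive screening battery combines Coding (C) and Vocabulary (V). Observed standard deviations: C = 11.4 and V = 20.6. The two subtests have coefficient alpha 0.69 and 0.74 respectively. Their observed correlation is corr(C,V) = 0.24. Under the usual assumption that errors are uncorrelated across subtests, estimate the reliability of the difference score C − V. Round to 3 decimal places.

Var(C−V) = 11.4² + 20.6² − 2·11.4·20.6·0.24 = 554.32 − 112.723 = 441.597.
Because errors are independent across components, Cov(Tᵢ,Tⱼ) = Cov(Xᵢ,Xⱼ); the off-diagonal part of the true-score variance is the same as above.
True-score variance = [11.4²·0.69 + 20.6²·0.74] − 112.723 = 403.699 − 112.723 = 290.976.
Reliability = 290.976 / 441.597 = 0.659.

0.659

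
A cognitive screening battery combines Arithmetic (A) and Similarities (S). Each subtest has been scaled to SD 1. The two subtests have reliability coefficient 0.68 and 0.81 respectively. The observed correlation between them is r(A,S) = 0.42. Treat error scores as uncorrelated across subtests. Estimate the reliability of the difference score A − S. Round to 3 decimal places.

0.560

Var(A−S) = 1 + 1 − 2·0.42 = 2 − 0.84 = 1.16.
Because errors are independent across components, Cov(Tᵢ,Tⱼ) = Cov(Xᵢ,Xⱼ); the off-diagonal part of the true-score variance is the same as above.
True-score variance = [0.68 + 0.81] − 0.84 = 1.49 − 0.84 = 0.65.
Reliability = 0.65 / 1.16 = 0.560.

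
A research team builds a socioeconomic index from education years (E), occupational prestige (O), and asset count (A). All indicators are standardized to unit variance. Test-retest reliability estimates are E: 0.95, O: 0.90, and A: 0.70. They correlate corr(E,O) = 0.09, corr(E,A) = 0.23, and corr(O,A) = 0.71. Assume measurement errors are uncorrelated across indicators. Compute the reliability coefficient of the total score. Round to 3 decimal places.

Var(E+O+A) = 3 + 2·[0.09 + 0.23 + 0.71] = 3 + 2.06 = 5.06.
Under uncorrelated errors the observed covariances equal the true-score covariances, so only the own-variance terms attenuate.
True-score variance = [0.95 + 0.90 + 0.70] + 2.06 = 2.55 + 2.06 = 4.61.
Reliability = 4.61 / 5.06 = 0.911.

0.911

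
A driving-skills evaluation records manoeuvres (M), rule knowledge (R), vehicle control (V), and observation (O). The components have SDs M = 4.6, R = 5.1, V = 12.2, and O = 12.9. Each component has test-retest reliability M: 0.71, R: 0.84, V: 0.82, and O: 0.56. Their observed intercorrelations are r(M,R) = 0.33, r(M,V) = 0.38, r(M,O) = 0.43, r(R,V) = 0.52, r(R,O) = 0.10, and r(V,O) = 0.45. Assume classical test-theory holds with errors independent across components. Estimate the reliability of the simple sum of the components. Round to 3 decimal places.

0.840

Var(M+R+V+O) = 4.6² + 5.1² + 12.2² + 12.9² + 2·[4.6·5.1·0.33 + 4.6·12.2·0.38 + 4.6·12.9·0.43 + 5.1·12.2·0.52 + 5.1·12.9·0.10 + 12.2·12.9·0.45] = 362.42 + 328.676 = 691.096.
With uncorrelated errors the cross-covariances are all true-score covariance, so they carry over unchanged; only the diagonal terms shrink to ρᵢσᵢ².
True-score variance = [4.6²·0.71 + 5.1²·0.84 + 12.2²·0.82 + 12.9²·0.56] + 328.676 = 252.11 + 328.676 = 580.786.
Reliability = 580.786 / 691.096 = 0.840.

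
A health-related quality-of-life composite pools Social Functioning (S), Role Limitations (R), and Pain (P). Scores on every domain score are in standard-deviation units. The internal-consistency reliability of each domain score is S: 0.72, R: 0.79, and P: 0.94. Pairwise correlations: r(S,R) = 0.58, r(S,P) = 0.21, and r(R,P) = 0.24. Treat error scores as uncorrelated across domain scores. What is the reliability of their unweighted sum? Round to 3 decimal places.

0.891

Var(S+R+P) = 3 + 2·[0.58 + 0.21 + 0.24] = 3 + 2.06 = 5.06.
With uncorrelated errors the cross-covariances are all true-score covariance, so they carry over unchanged; only the diagonal terms shrink to ρᵢσᵢ².
True-score variance = [0.72 + 0.79 + 0.94] + 2.06 = 2.45 + 2.06 = 4.51.
Reliability = 4.51 / 5.06 = 0.891.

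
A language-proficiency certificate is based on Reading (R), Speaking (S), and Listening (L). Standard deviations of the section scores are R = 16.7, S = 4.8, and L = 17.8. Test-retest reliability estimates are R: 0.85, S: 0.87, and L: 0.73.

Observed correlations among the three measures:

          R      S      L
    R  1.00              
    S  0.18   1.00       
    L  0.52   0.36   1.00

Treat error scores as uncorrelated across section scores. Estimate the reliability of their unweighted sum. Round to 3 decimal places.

Var(R+S+L) = 16.7² + 4.8² + 17.8² + 2·[16.7·4.8·0.18 + 16.7·17.8·0.52 + 4.8·17.8·0.36] = 618.77 + 399.525 = 1018.29.
Because errors are independent across components, Cov(Tᵢ,Tⱼ) = Cov(Xᵢ,Xⱼ); the off-diagonal part of the true-score variance is the same as above.
True-score variance = [16.7²·0.85 + 4.8²·0.87 + 17.8²·0.73] + 399.525 = 488.394 + 399.525 = 887.919.
Reliability = 887.919 / 1018.29 = 0.872.

0.872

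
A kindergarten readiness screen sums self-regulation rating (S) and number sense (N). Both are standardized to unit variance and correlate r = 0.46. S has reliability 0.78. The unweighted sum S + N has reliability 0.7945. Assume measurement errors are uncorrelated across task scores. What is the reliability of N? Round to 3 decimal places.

Var(S+N) = 2 + 2·0.46 = 2.920.
True-score variance = ρ_S + ρ_N + 2·0.46, so 0.7945 = (0.78 + ρ_N + 0.92) / 2.920.
ρ_N = 0.7945·2.920 − 0.78 − 0.92 = 0.620.

0.620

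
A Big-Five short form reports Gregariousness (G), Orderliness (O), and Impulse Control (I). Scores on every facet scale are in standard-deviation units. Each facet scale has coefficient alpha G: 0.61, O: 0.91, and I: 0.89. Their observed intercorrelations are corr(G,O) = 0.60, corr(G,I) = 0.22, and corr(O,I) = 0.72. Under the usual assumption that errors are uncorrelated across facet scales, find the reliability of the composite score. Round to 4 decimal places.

Var(G+O+I) = 3 + 2·[0.60 + 0.22 + 0.72] = 3 + 3.08 = 6.08.
With uncorrelated errors the cross-covariances are all true-score covariance, so they carry over unchanged; only the diagonal terms shrink to ρᵢσᵢ².
True-score variance = [0.61 + 0.91 + 0.89] + 3.08 = 2.41 + 3.08 = 5.49.
Reliability = 5.49 / 6.08 = 0.9030.

0.9030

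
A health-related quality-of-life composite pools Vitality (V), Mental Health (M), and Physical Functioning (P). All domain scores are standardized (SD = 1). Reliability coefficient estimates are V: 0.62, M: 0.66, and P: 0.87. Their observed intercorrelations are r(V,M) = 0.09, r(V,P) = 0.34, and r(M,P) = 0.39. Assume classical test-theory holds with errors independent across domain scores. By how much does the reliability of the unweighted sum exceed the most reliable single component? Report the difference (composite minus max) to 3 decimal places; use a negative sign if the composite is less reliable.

Var(sum) = 3 + 1.64 = 4.64; true-score variance = 2.15 + 1.64 = 3.79; composite reliability = 0.8168.
Max component reliability = 0.8700.
Difference = 0.8168 − 0.8700 = -0.053.

-0.053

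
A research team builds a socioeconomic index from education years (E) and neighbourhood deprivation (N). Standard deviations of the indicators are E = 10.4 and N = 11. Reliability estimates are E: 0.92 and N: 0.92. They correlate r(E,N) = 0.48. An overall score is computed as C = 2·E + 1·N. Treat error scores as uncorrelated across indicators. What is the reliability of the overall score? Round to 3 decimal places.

Var(C) = 2²·10.4² + 11² + 2·[2·10.4·11·0.48] = 553.64 + 219.648 = 773.288.
Because errors are independent across components, Cov(Tᵢ,Tⱼ) = Cov(Xᵢ,Xⱼ); the off-diagonal part of the true-score variance is the same as above.
True-score variance = [2²·10.4²·0.92 + 11²·0.92] + 219.648 = 509.349 + 219.648 = 728.997.
Reliability = 728.997 / 773.288 = 0.943.

0.943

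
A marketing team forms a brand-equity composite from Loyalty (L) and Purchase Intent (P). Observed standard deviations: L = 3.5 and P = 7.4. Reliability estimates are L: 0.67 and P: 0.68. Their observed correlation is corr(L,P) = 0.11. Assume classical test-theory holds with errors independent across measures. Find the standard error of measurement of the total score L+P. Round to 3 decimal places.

Var(total) = 67.01 + 5.698 = 72.708.
True-score variance = 45.4443 + 5.698 = 51.1423, so reliability = 0.7034.
Error variance = 72.708 − 51.1423 = 21.5657; SEM = √21.5657 = 4.644.

4.644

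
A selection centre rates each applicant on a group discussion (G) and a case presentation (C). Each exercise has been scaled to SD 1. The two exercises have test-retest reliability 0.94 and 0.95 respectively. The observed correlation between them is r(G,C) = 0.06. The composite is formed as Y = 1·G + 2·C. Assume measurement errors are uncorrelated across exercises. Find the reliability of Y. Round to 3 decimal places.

Var(Y) = 1 + 2² + 2·[2·0.06] = 5 + 0.24 = 5.24.
Because errors are independent across components, Cov(Tᵢ,Tⱼ) = Cov(Xᵢ,Xⱼ); the off-diagonal part of the true-score variance is the same as above.
True-score variance = [0.94 + 2²·0.95] + 0.24 = 4.74 + 0.24 = 4.98.
Reliability = 4.98 / 5.24 = 0.950.

0.950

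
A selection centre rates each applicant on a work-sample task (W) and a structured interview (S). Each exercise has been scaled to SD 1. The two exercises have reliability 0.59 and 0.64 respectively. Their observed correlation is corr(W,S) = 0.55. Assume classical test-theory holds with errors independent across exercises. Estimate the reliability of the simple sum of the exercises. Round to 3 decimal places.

0.752

Var(W+S) = 2 + 2·[0.55] = 2 + 1.1 = 3.1.
Because errors are independent across components, Cov(Tᵢ,Tⱼ) = Cov(Xᵢ,Xⱼ); the off-diagonal part of the true-score variance is the same as above.
True-score variance = [0.59 + 0.64] + 1.1 = 1.23 + 1.1 = 2.33.
Reliability = 2.33 / 3.1 = 0.752.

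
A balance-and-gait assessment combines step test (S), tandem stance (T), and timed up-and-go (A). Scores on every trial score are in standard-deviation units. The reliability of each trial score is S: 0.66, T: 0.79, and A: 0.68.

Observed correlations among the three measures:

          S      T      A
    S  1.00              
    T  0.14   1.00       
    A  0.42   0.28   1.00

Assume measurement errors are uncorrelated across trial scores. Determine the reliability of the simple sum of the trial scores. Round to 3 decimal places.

0.814

Var(S+T+A) = 3 + 2·[0.14 + 0.42 + 0.28] = 3 + 1.68 = 4.68.
Because errors are independent across components, Cov(Tᵢ,Tⱼ) = Cov(Xᵢ,Xⱼ); the off-diagonal part of the true-score variance is the same as above.
True-score variance = [0.66 + 0.79 + 0.68] + 1.68 = 2.13 + 1.68 = 3.81.
Reliability = 3.81 / 4.68 = 0.814.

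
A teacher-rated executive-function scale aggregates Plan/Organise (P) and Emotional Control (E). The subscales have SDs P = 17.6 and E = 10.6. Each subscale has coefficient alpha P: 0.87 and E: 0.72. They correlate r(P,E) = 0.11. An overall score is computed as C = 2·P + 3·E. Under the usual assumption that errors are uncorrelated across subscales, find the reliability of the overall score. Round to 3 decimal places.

0.822

Var(C) = 2²·17.6² + 3²·10.6² + 2·[6·17.6·10.6·0.11] = 2250.28 + 246.259 = 2496.54.
Because errors are independent across components, Cov(Tᵢ,Tⱼ) = Cov(Xᵢ,Xⱼ); the off-diagonal part of the true-score variance is the same as above.
True-score variance = [2²·17.6²·0.87 + 3²·10.6²·0.72] + 246.259 = 1806.06 + 246.259 = 2052.32.
Reliability = 2052.32 / 2496.54 = 0.822.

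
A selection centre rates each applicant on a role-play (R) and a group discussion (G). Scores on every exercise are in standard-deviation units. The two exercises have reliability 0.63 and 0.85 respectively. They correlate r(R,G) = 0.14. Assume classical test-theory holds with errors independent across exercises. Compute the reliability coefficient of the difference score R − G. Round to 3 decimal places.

0.698

Var(R−G) = 1 + 1 − 2·0.14 = 2 − 0.28 = 1.72.
Under uncorrelated errors the observed covariances equal the true-score covariances, so only the own-variance terms attenuate.
True-score variance = [0.63 + 0.85] − 0.28 = 1.48 − 0.28 = 1.2.
Reliability = 1.2 / 1.72 = 0.698.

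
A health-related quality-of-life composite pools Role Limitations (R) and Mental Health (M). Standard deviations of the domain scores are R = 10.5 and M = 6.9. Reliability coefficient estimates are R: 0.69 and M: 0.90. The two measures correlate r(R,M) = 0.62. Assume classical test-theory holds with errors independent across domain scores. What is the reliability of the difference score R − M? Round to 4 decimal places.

0.4276

Var(R−M) = 10.5² + 6.9² − 2·10.5·6.9·0.62 = 157.86 − 89.838 = 68.022.
With uncorrelated errors the cross-covariances are all true-score covariance, so they carry over unchanged; only the diagonal terms shrink to ρᵢσᵢ².
True-score variance = [10.5²·0.69 + 6.9²·0.90] − 89.838 = 118.921 − 89.838 = 29.0835.
Reliability = 29.0835 / 68.022 = 0.4276.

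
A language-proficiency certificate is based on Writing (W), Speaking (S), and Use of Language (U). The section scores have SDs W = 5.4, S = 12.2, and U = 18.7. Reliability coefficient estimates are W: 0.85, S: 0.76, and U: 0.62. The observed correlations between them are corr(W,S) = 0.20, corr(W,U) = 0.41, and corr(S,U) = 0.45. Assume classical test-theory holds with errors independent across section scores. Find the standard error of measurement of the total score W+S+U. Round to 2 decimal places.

13.15

Var(total) = 527.69 + 314.482 = 842.172.
True-score variance = 354.712 + 314.482 = 669.194, so reliability = 0.7946.
Error variance = 842.172 − 669.194 = 172.978; SEM = √172.978 = 13.15.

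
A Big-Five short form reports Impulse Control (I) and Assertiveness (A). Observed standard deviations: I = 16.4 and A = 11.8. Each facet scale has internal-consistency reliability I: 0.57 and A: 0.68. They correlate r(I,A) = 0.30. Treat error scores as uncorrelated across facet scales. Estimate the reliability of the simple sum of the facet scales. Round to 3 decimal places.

0.694

Var(I+A) = 16.4² + 11.8² + 2·[16.4·11.8·0.30] = 408.2 + 116.112 = 524.312.
Under uncorrelated errors the observed covariances equal the true-score covariances, so only the own-variance terms attenuate.
True-score variance = [16.4²·0.57 + 11.8²·0.68] + 116.112 = 247.99 + 116.112 = 364.102.
Reliability = 364.102 / 524.312 = 0.694.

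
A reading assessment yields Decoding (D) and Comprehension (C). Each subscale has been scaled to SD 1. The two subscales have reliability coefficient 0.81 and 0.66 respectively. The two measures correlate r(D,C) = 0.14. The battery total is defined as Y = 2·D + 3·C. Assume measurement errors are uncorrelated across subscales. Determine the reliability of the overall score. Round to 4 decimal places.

0.7398

Var(Y) = 2² + 3² + 2·[6·0.14] = 13 + 1.68 = 14.68.
Because errors are independent across components, Cov(Tᵢ,Tⱼ) = Cov(Xᵢ,Xⱼ); the off-diagonal part of the true-score variance is the same as above.
True-score variance = [2²·0.81 + 3²·0.66] + 1.68 = 9.18 + 1.68 = 10.86.
Reliability = 10.86 / 14.68 = 0.7398.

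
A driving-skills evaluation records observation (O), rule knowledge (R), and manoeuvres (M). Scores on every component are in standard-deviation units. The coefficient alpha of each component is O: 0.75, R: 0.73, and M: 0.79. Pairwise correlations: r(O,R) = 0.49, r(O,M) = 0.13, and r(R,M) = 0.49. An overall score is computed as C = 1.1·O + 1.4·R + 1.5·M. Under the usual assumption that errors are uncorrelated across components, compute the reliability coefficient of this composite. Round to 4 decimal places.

0.8615

Var(C) = 1.1² + 1.4² + 1.5² + 2·[1.54·0.49 + 1.65·0.13 + 2.1·0.49] = 5.42 + 3.9962 = 9.4162.
Because errors are independent across components, Cov(Tᵢ,Tⱼ) = Cov(Xᵢ,Xⱼ); the off-diagonal part of the true-score variance is the same as above.
True-score variance = [1.1²·0.75 + 1.4²·0.73 + 1.5²·0.79] + 3.9962 = 4.1158 + 3.9962 = 8.112.
Reliability = 8.112 / 9.4162 = 0.8615.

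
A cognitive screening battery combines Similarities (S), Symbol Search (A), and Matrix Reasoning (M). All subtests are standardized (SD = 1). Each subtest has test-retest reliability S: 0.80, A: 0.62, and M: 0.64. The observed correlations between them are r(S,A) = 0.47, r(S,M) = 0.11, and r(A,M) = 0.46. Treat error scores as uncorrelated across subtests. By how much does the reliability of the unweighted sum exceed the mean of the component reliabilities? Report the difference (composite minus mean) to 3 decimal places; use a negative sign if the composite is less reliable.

Var(sum) = 3 + 2.08 = 5.08; true-score variance = 2.06 + 2.08 = 4.14; composite reliability = 0.8150.
Mean component reliability = 0.6867.
Difference = 0.8150 − 0.6867 = 0.128.

0.128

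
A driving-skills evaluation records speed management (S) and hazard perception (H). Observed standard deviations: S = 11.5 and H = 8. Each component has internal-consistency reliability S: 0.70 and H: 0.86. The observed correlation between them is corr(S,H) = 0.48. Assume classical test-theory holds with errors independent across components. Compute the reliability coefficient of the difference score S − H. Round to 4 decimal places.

Var(S−H) = 11.5² + 8² − 2·11.5·8·0.48 = 196.25 − 88.32 = 107.93.
Because errors are independent across components, Cov(Tᵢ,Tⱼ) = Cov(Xᵢ,Xⱼ); the off-diagonal part of the true-score variance is the same as above.
True-score variance = [11.5²·0.70 + 8²·0.86] − 88.32 = 147.615 − 88.32 = 59.295.
Reliability = 59.295 / 107.93 = 0.5494.

0.5494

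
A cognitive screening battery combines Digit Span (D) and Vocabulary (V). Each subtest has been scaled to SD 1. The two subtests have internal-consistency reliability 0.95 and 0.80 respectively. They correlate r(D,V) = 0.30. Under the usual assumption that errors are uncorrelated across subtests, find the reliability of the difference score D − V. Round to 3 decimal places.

0.821

Var(D−V) = 1 + 1 − 2·0.30 = 2 − 0.6 = 1.4.
Under uncorrelated errors the observed covariances equal the true-score covariances, so only the own-variance terms attenuate.
True-score variance = [0.95 + 0.80] − 0.6 = 1.75 − 0.6 = 1.15.
Reliability = 1.15 / 1.4 = 0.821.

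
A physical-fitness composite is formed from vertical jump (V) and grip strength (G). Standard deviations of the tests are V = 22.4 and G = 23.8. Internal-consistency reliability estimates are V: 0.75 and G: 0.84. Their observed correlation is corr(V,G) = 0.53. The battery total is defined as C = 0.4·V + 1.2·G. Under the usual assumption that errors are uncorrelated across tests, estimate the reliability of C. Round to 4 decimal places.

Var(C) = 0.4²·22.4² + 1.2²·23.8² + 2·[0.48·22.4·23.8·0.53] = 895.955 + 271.251 = 1167.21.
With uncorrelated errors the cross-covariances are all true-score covariance, so they carry over unchanged; only the diagonal terms shrink to ρᵢσᵢ².
True-score variance = [0.4²·22.4²·0.75 + 1.2²·23.8²·0.84] + 271.251 = 745.377 + 271.251 = 1016.63.
Reliability = 1016.63 / 1167.21 = 0.8710.

0.8710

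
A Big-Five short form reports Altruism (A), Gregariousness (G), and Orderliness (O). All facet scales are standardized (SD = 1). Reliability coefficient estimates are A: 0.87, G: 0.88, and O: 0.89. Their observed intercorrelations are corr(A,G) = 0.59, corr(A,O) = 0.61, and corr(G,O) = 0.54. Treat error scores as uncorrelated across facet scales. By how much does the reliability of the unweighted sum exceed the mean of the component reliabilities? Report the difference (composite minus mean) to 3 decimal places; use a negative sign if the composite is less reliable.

Var(sum) = 3 + 3.48 = 6.48; true-score variance = 2.64 + 3.48 = 6.12; composite reliability = 0.9444.
Mean component reliability = 0.8800.
Difference = 0.9444 − 0.8800 = 0.064.

0.064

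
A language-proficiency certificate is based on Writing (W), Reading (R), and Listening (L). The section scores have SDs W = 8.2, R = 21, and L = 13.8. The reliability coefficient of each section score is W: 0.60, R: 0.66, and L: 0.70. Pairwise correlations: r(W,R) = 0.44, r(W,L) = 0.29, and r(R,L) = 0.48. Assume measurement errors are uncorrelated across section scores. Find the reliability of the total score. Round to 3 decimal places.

Var(W+R+L) = 8.2² + 21² + 13.8² + 2·[8.2·21·0.44 + 8.2·13.8·0.29 + 21·13.8·0.48] = 698.68 + 495.377 = 1194.06.
Under uncorrelated errors the observed covariances equal the true-score covariances, so only the own-variance terms attenuate.
True-score variance = [8.2²·0.60 + 21²·0.66 + 13.8²·0.70] + 495.377 = 464.712 + 495.377 = 960.089.
Reliability = 960.089 / 1194.06 = 0.804.

0.804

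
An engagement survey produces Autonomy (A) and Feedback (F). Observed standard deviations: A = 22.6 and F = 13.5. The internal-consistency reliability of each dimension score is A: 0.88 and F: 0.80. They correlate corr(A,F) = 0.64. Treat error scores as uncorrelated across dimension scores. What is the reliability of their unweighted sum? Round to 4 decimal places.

Var(A+F) = 22.6² + 13.5² + 2·[22.6·13.5·0.64] = 693.01 + 390.528 = 1083.54.
Under uncorrelated errors the observed covariances equal the true-score covariances, so only the own-variance terms attenuate.
True-score variance = [22.6²·0.88 + 13.5²·0.80] + 390.528 = 595.269 + 390.528 = 985.797.
Reliability = 985.797 / 1083.54 = 0.9098.

0.9098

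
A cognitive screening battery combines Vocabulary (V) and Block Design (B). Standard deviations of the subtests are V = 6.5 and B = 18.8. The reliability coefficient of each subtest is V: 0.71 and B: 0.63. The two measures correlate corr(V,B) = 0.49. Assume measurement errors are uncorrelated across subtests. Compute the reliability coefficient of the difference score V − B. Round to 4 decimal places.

0.4817

Var(V−B) = 6.5² + 18.8² − 2·6.5·18.8·0.49 = 395.69 − 119.756 = 275.934.
Under uncorrelated errors the observed covariances equal the true-score covariances, so only the own-variance terms attenuate.
True-score variance = [6.5²·0.71 + 18.8²·0.63] − 119.756 = 252.665 − 119.756 = 132.909.
Reliability = 132.909 / 275.934 = 0.4817.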